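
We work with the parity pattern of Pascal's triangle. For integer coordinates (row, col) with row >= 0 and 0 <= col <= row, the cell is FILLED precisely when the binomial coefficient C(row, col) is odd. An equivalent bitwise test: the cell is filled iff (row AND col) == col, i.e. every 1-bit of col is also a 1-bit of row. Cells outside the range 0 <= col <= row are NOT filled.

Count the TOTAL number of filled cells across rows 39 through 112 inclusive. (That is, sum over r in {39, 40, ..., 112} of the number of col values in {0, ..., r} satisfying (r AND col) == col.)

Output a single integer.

r39=100111 pc4: +16 =16
r40=101000 pc2: +4 =20
r41=101001 pc3: +8 =28
r42=101010 pc3: +8 =36
r43=101011 pc4: +16 =52
r44=101100 pc3: +8 =60
r45=101101 pc4: +16 =76
r46=101110 pc4: +16 =92
r47=101111 pc5: +32 =124
r48=110000 pc2: +4 =128
r49=110001 pc3: +8 =136
r50=110010 pc3: +8 =144
r51=110011 pc4: +16 =160
r52=110100 pc3: +8 =168
r53=110101 pc4: +16 =184
r54=110110 pc4: +16 =200
r55=110111 pc5: +32 =232
r56=111000 pc3: +8 =240
r57=111001 pc4: +16 =256
r58=111010 pc4: +16 =272
r59=111011 pc5: +32 =304
r60=111100 pc4: +16 =320
r61=111101 pc5: +32 =352
r62=111110 pc5: +32 =384
r63=111111 pc6: +64 =448
r64=1000000 pc1: +2 =450
r65=1000001 pc2: +4 =454
r66=1000010 pc2: +4 =458
r67=1000011 pc3: +8 =466
r68=1000100 pc2: +4 =470
r69=1000101 pc3: +8 =478
r70=1000110 pc3: +8 =486
r71=1000111 pc4: +16 =502
r72=1001000 pc2: +4 =506
r73=1001001 pc3: +8 =514
r74=1001010 pc3: +8 =522
r75=1001011 pc4: +16 =538
r76=1001100 pc3: +8 =546
r77=1001101 pc4: +16 =562
r78=1001110 pc4: +16 =578
r79=1001111 pc5: +32 =610
r80=1010000 pc2: +4 =614
r81=1010001 pc3: +8 =622
r82=1010010 pc3: +8 =630
r83=1010011 pc4: +16 =646
r84=1010100 pc3: +8 =654
r85=1010101 pc4: +16 =670
r86=1010110 pc4: +16 =686
r87=1010111 pc5: +32 =718
r88=1011000 pc3: +8 =726
r89=1011001 pc4: +16 =742
r90=1011010 pc4: +16 =758
r91=1011011 pc5: +32 =790
r92=1011100 pc4: +16 =806
r93=1011101 pc5: +32 =838
r94=1011110 pc5: +32 =870
r95=1011111 pc6: +64 =934
r96=1100000 pc2: +4 =938
r97=1100001 pc3: +8 =946
r98=1100010 pc3: +8 =954
r99=1100011 pc4: +16 =970
r100=1100100 pc3: +8 =978
r101=1100101 pc4: +16 =994
r102=1100110 pc4: +16 =1010
r103=1100111 pc5: +32 =1042
r104=1101000 pc3: +8 =1050
r105=1101001 pc4: +16 =1066
r106=1101010 pc4: +16 =1082
r107=1101011 pc5: +32 =1114
r108=1101100 pc4: +16 =1130
r109=1101101 pc5: +32 =1162
r110=1101110 pc5: +32 =1194
r111=1101111 pc6: +64 =1258
r112=1110000 pc3: +8 =1266

Answer: 1266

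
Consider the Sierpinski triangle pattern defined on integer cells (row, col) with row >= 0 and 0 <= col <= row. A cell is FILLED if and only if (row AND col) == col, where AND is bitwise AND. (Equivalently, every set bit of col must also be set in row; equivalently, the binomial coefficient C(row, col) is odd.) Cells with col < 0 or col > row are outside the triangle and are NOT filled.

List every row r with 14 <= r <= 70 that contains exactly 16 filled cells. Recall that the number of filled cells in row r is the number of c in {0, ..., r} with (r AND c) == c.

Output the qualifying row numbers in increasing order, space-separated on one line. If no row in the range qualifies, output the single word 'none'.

Answer: 15 23 27 29 30 39 43 45 46 51 53 54 57 58 60

Derivation:
Row r has 2^popcount(r) filled cells, so we need popcount(r) = log2(16) = 4.
Scan r = 14..70 and keep those with exactly 4 one-bits:
r=14=1110 popcount=3 -> skip
r=15=1111 popcount=4 -> KEEP
r=16=10000 popcount=1 -> skip
r=17=10001 popcount=2 -> skip
r=18=10010 popcount=2 -> skip
r=19=10011 popcount=3 -> skip
r=20=10100 popcount=2 -> skip
r=21=10101 popcount=3 -> skip
r=22=10110 popcount=3 -> skip
r=23=10111 popcount=4 -> KEEP
r=24=11000 popcount=2 -> skip
r=25=11001 popcount=3 -> skip
r=26=11010 popcount=3 -> skip
r=27=11011 popcount=4 -> KEEP
r=28=11100 popcount=3 -> skip
r=29=11101 popcount=4 -> KEEP
r=30=11110 popcount=4 -> KEEP
r=31=11111 popcount=5 -> skip
r=32=100000 popcount=1 -> skip
r=33=100001 popcount=2 -> skip
r=34=100010 popcount=2 -> skip
r=35=100011 popcount=3 -> skip
r=36=100100 popcount=2 -> skip
r=37=100101 popcount=3 -> skip
r=38=100110 popcount=3 -> skip
r=39=100111 popcount=4 -> KEEP
r=40=101000 popcount=2 -> skip
r=41=101001 popcount=3 -> skip
r=42=101010 popcount=3 -> skip
r=43=101011 popcount=4 -> KEEP
r=44=101100 popcount=3 -> skip
r=45=101101 popcount=4 -> KEEP
r=46=101110 popcount=4 -> KEEP
r=47=101111 popcount=5 -> skip
r=48=110000 popcount=2 -> skip
r=49=110001 popcount=3 -> skip
r=50=110010 popcount=3 -> skip
r=51=110011 popcount=4 -> KEEP
r=52=110100 popcount=3 -> skip
r=53=110101 popcount=4 -> KEEP
r=54=110110 popcount=4 -> KEEP
r=55=110111 popcount=5 -> skip
r=56=111000 popcount=3 -> skip
r=57=111001 popcount=4 -> KEEP
r=58=111010 popcount=4 -> KEEP
r=59=111011 popcount=5 -> skip
r=60=111100 popcount=4 -> KEEP
r=61=111101 popcount=5 -> skip
r=62=111110 popcount=5 -> skip
r=63=111111 popcount=6 -> skip
r=64=1000000 popcount=1 -> skip
r=65=1000001 popcount=2 -> skip
r=66=1000010 popcount=2 -> skip
r=67=1000011 popcount=3 -> skip
r=68=1000100 popcount=2 -> skip
r=69=1000101 popcount=3 -> skip
r=70=1000110 popcount=3 -> skip
Kept rows: 15 23 27 29 30 39 43 45 46 51 53 54 57 58 60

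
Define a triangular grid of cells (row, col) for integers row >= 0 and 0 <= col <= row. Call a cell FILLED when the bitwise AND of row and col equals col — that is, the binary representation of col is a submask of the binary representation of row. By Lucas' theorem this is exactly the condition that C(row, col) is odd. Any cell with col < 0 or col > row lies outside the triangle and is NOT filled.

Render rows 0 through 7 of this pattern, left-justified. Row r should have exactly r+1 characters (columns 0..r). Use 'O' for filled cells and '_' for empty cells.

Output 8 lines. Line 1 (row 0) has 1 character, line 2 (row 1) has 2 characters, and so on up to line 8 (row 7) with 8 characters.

Answer: O
OO
O_O
OOOO
O___O
OO__OO
O_O_O_O
OOOOOOOO

Derivation:
r0=0: O
r1=1: OO
r2=10: O_O
r3=11: OOOO
r4=100: O___O
r5=101: OO__OO
r6=110: O_O_O_O
r7=111: OOOOOOOO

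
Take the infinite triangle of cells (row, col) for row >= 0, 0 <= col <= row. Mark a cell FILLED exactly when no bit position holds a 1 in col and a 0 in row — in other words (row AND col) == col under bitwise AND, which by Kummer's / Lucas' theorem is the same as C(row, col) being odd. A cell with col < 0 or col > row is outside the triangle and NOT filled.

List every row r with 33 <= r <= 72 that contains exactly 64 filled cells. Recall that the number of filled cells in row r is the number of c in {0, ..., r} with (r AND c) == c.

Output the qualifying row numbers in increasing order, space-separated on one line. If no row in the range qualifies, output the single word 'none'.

Row r has 2^popcount(r) filled cells, so we need popcount(r) = log2(64) = 6.
Scan r = 33..72 and keep those with exactly 6 one-bits:
r=33=100001 popcount=2 -> skip
r=34=100010 popcount=2 -> skip
r=35=100011 popcount=3 -> skip
r=36=100100 popcount=2 -> skip
r=37=100101 popcount=3 -> skip
r=38=100110 popcount=3 -> skip
r=39=100111 popcount=4 -> skip
r=40=101000 popcount=2 -> skip
r=41=101001 popcount=3 -> skip
r=42=101010 popcount=3 -> skip
r=43=101011 popcount=4 -> skip
r=44=101100 popcount=3 -> skip
r=45=101101 popcount=4 -> skip
r=46=101110 popcount=4 -> skip
r=47=101111 popcount=5 -> skip
r=48=110000 popcount=2 -> skip
r=49=110001 popcount=3 -> skip
r=50=110010 popcount=3 -> skip
r=51=110011 popcount=4 -> skip
r=52=110100 popcount=3 -> skip
r=53=110101 popcount=4 -> skip
r=54=110110 popcount=4 -> skip
r=55=110111 popcount=5 -> skip
r=56=111000 popcount=3 -> skip
r=57=111001 popcount=4 -> skip
r=58=111010 popcount=4 -> skip
r=59=111011 popcount=5 -> skip
r=60=111100 popcount=4 -> skip
r=61=111101 popcount=5 -> skip
r=62=111110 popcount=5 -> skip
r=63=111111 popcount=6 -> KEEP
r=64=1000000 popcount=1 -> skip
r=65=1000001 popcount=2 -> skip
r=66=1000010 popcount=2 -> skip
r=67=1000011 popcount=3 -> skip
r=68=1000100 popcount=2 -> skip
r=69=1000101 popcount=3 -> skip
r=70=1000110 popcount=3 -> skip
r=71=1000111 popcount=4 -> skip
r=72=1001000 popcount=2 -> skip
Kept rows: 63

Answer: 63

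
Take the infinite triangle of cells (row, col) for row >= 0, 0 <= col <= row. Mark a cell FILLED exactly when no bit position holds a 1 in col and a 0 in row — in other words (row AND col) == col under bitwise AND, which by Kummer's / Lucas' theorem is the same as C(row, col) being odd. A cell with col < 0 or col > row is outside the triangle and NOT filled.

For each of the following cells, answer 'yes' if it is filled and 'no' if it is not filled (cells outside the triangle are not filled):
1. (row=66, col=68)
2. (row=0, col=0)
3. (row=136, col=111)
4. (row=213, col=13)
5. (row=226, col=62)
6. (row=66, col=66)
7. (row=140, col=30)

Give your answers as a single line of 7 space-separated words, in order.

(66,68): col outside [0, 66] -> not filled
(0,0): row=0b0, col=0b0, row AND col = 0b0 = 0; 0 == 0 -> filled
(136,111): row=0b10001000, col=0b1101111, row AND col = 0b1000 = 8; 8 != 111 -> empty
(213,13): row=0b11010101, col=0b1101, row AND col = 0b101 = 5; 5 != 13 -> empty
(226,62): row=0b11100010, col=0b111110, row AND col = 0b100010 = 34; 34 != 62 -> empty
(66,66): row=0b1000010, col=0b1000010, row AND col = 0b1000010 = 66; 66 == 66 -> filled
(140,30): row=0b10001100, col=0b11110, row AND col = 0b1100 = 12; 12 != 30 -> empty

Answer: no yes no no no yes no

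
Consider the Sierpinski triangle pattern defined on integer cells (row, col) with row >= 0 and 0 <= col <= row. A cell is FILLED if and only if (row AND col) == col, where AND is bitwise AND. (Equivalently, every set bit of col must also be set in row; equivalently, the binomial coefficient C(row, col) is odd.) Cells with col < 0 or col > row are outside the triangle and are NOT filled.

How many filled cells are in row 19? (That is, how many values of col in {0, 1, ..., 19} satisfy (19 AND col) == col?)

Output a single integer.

Answer: 8

Derivation:
19 in binary = 10011
popcount(19) = number of 1-bits in 10011 = 3
A col c satisfies (19 AND c) == c iff every set bit of c is also set in 19; each of the 3 set bits of 19 can independently be on or off in c.
count = 2^3 = 8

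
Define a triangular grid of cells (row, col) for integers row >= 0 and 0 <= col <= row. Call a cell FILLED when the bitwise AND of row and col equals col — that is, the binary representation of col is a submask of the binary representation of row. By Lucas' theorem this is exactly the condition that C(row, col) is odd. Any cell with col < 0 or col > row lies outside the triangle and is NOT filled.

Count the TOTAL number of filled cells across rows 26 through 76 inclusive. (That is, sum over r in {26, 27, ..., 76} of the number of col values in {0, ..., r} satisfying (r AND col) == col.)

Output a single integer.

Answer: 680

Derivation:
r26=11010 pc3: +8 =8
r27=11011 pc4: +16 =24
r28=11100 pc3: +8 =32
r29=11101 pc4: +16 =48
r30=11110 pc4: +16 =64
r31=11111 pc5: +32 =96
r32=100000 pc1: +2 =98
r33=100001 pc2: +4 =102
r34=100010 pc2: +4 =106
r35=100011 pc3: +8 =114
r36=100100 pc2: +4 =118
r37=100101 pc3: +8 =126
r38=100110 pc3: +8 =134
r39=100111 pc4: +16 =150
r40=101000 pc2: +4 =154
r41=101001 pc3: +8 =162
r42=101010 pc3: +8 =170
r43=101011 pc4: +16 =186
r44=101100 pc3: +8 =194
r45=101101 pc4: +16 =210
r46=101110 pc4: +16 =226
r47=101111 pc5: +32 =258
r48=110000 pc2: +4 =262
r49=110001 pc3: +8 =270
r50=110010 pc3: +8 =278
r51=110011 pc4: +16 =294
r52=110100 pc3: +8 =302
r53=110101 pc4: +16 =318
r54=110110 pc4: +16 =334
r55=110111 pc5: +32 =366
r56=111000 pc3: +8 =374
r57=111001 pc4: +16 =390
r58=111010 pc4: +16 =406
r59=111011 pc5: +32 =438
r60=111100 pc4: +16 =454
r61=111101 pc5: +32 =486
r62=111110 pc5: +32 =518
r63=111111 pc6: +64 =582
r64=1000000 pc1: +2 =584
r65=1000001 pc2: +4 =588
r66=1000010 pc2: +4 =592
r67=1000011 pc3: +8 =600
r68=1000100 pc2: +4 =604
r69=1000101 pc3: +8 =612
r70=1000110 pc3: +8 =620
r71=1000111 pc4: +16 =636
r72=1001000 pc2: +4 =640
r73=1001001 pc3: +8 =648
r74=1001010 pc3: +8 =656
r75=1001011 pc4: +16 =672
r76=1001100 pc3: +8 =680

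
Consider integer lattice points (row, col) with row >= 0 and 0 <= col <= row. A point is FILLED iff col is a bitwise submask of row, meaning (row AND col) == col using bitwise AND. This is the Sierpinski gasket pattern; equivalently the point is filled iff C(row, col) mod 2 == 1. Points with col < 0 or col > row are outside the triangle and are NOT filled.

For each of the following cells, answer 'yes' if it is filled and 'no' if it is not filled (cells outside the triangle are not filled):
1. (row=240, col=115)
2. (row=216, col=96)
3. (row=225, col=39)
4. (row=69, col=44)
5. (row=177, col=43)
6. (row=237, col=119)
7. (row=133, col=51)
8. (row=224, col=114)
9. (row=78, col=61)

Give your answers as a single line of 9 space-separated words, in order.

Answer: no no no no no no no no no

Derivation:
(240,115): row=0b11110000, col=0b1110011, row AND col = 0b1110000 = 112; 112 != 115 -> empty
(216,96): row=0b11011000, col=0b1100000, row AND col = 0b1000000 = 64; 64 != 96 -> empty
(225,39): row=0b11100001, col=0b100111, row AND col = 0b100001 = 33; 33 != 39 -> empty
(69,44): row=0b1000101, col=0b101100, row AND col = 0b100 = 4; 4 != 44 -> empty
(177,43): row=0b10110001, col=0b101011, row AND col = 0b100001 = 33; 33 != 43 -> empty
(237,119): row=0b11101101, col=0b1110111, row AND col = 0b1100101 = 101; 101 != 119 -> empty
(133,51): row=0b10000101, col=0b110011, row AND col = 0b1 = 1; 1 != 51 -> empty
(224,114): row=0b11100000, col=0b1110010, row AND col = 0b1100000 = 96; 96 != 114 -> empty
(78,61): row=0b1001110, col=0b111101, row AND col = 0b1100 = 12; 12 != 61 -> empty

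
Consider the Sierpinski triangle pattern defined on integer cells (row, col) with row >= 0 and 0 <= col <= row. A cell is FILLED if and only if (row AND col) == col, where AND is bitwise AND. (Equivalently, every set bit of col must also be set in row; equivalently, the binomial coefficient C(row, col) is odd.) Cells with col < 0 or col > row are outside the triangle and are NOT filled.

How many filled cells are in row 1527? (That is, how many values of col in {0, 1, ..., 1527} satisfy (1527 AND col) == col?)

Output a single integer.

Answer: 512

Derivation:
1527 in binary = 10111110111
popcount(1527) = number of 1-bits in 10111110111 = 9
A col c satisfies (1527 AND c) == c iff every set bit of c is also set in 1527; each of the 9 set bits of 1527 can independently be on or off in c.
count = 2^9 = 512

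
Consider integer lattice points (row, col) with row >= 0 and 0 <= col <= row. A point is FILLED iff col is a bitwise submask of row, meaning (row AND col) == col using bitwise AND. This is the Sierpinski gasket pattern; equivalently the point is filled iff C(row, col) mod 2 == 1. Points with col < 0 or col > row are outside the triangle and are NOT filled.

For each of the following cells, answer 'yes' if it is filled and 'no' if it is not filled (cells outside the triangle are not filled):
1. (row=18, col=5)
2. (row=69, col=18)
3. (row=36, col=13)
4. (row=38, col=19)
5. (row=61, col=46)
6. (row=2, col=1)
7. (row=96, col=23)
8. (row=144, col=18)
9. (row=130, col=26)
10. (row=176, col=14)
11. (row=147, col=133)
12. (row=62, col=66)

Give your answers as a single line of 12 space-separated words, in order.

(18,5): row=0b10010, col=0b101, row AND col = 0b0 = 0; 0 != 5 -> empty
(69,18): row=0b1000101, col=0b10010, row AND col = 0b0 = 0; 0 != 18 -> empty
(36,13): row=0b100100, col=0b1101, row AND col = 0b100 = 4; 4 != 13 -> empty
(38,19): row=0b100110, col=0b10011, row AND col = 0b10 = 2; 2 != 19 -> empty
(61,46): row=0b111101, col=0b101110, row AND col = 0b101100 = 44; 44 != 46 -> empty
(2,1): row=0b10, col=0b1, row AND col = 0b0 = 0; 0 != 1 -> empty
(96,23): row=0b1100000, col=0b10111, row AND col = 0b0 = 0; 0 != 23 -> empty
(144,18): row=0b10010000, col=0b10010, row AND col = 0b10000 = 16; 16 != 18 -> empty
(130,26): row=0b10000010, col=0b11010, row AND col = 0b10 = 2; 2 != 26 -> empty
(176,14): row=0b10110000, col=0b1110, row AND col = 0b0 = 0; 0 != 14 -> empty
(147,133): row=0b10010011, col=0b10000101, row AND col = 0b10000001 = 129; 129 != 133 -> empty
(62,66): col outside [0, 62] -> not filled

Answer: no no no no no no no no no no no no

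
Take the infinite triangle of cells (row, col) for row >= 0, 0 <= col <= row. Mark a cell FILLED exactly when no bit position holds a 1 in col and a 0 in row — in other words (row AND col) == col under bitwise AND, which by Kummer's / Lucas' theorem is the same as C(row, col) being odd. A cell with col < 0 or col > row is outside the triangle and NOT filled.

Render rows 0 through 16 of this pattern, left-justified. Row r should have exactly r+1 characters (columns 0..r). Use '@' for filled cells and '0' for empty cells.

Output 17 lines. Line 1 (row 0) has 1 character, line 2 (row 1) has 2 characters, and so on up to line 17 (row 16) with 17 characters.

Answer: @
@@
@0@
@@@@
@000@
@@00@@
@0@0@0@
@@@@@@@@
@0000000@
@@000000@@
@0@00000@0@
@@@@0000@@@@
@000@000@000@
@@00@@00@@00@@
@0@0@0@0@0@0@0@
@@@@@@@@@@@@@@@@
@000000000000000@

Derivation:
r0=0: @
r1=1: @@
r2=10: @0@
r3=11: @@@@
r4=100: @000@
r5=101: @@00@@
r6=110: @0@0@0@
r7=111: @@@@@@@@
r8=1000: @0000000@
r9=1001: @@000000@@
r10=1010: @0@00000@0@
r11=1011: @@@@0000@@@@
r12=1100: @000@000@000@
r13=1101: @@00@@00@@00@@
r14=1110: @0@0@0@0@0@0@0@
r15=1111: @@@@@@@@@@@@@@@@
r16=10000: @000000000000000@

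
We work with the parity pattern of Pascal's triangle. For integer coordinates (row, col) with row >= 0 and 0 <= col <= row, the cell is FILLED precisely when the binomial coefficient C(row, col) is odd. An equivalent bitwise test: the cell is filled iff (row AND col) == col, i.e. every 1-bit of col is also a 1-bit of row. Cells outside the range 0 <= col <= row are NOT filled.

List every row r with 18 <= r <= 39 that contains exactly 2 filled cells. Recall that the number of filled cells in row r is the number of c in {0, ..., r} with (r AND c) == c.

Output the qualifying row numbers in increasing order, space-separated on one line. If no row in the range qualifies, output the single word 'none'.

Row r has 2^popcount(r) filled cells, so we need popcount(r) = log2(2) = 1.
Scan r = 18..39 and keep those with exactly 1 one-bits:
r=18=10010 popcount=2 -> skip
r=19=10011 popcount=3 -> skip
r=20=10100 popcount=2 -> skip
r=21=10101 popcount=3 -> skip
r=22=10110 popcount=3 -> skip
r=23=10111 popcount=4 -> skip
r=24=11000 popcount=2 -> skip
r=25=11001 popcount=3 -> skip
r=26=11010 popcount=3 -> skip
r=27=11011 popcount=4 -> skip
r=28=11100 popcount=3 -> skip
r=29=11101 popcount=4 -> skip
r=30=11110 popcount=4 -> skip
r=31=11111 popcount=5 -> skip
r=32=100000 popcount=1 -> KEEP
r=33=100001 popcount=2 -> skip
r=34=100010 popcount=2 -> skip
r=35=100011 popcount=3 -> skip
r=36=100100 popcount=2 -> skip
r=37=100101 popcount=3 -> skip
r=38=100110 popcount=3 -> skip
r=39=100111 popcount=4 -> skip
Kept rows: 32

Answer: 32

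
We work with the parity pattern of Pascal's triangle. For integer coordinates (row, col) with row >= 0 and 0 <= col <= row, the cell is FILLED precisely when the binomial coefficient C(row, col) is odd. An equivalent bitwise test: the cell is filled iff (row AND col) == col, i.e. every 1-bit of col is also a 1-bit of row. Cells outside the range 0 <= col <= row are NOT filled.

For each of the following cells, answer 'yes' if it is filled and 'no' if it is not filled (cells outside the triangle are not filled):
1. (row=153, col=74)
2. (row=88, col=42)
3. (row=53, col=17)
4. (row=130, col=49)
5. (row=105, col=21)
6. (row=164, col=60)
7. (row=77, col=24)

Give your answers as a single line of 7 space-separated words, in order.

(153,74): row=0b10011001, col=0b1001010, row AND col = 0b1000 = 8; 8 != 74 -> empty
(88,42): row=0b1011000, col=0b101010, row AND col = 0b1000 = 8; 8 != 42 -> empty
(53,17): row=0b110101, col=0b10001, row AND col = 0b10001 = 17; 17 == 17 -> filled
(130,49): row=0b10000010, col=0b110001, row AND col = 0b0 = 0; 0 != 49 -> empty
(105,21): row=0b1101001, col=0b10101, row AND col = 0b1 = 1; 1 != 21 -> empty
(164,60): row=0b10100100, col=0b111100, row AND col = 0b100100 = 36; 36 != 60 -> empty
(77,24): row=0b1001101, col=0b11000, row AND col = 0b1000 = 8; 8 != 24 -> empty

Answer: no no yes no no no no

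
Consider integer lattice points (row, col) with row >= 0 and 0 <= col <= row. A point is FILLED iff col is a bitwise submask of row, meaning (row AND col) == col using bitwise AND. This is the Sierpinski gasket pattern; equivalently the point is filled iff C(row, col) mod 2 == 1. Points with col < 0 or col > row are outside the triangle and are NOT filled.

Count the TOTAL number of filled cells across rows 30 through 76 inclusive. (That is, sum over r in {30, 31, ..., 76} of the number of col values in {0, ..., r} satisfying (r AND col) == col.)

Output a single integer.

Answer: 632

Derivation:
r30=11110 pc4: +16 =16
r31=11111 pc5: +32 =48
r32=100000 pc1: +2 =50
r33=100001 pc2: +4 =54
r34=100010 pc2: +4 =58
r35=100011 pc3: +8 =66
r36=100100 pc2: +4 =70
r37=100101 pc3: +8 =78
r38=100110 pc3: +8 =86
r39=100111 pc4: +16 =102
r40=101000 pc2: +4 =106
r41=101001 pc3: +8 =114
r42=101010 pc3: +8 =122
r43=101011 pc4: +16 =138
r44=101100 pc3: +8 =146
r45=101101 pc4: +16 =162
r46=101110 pc4: +16 =178
r47=101111 pc5: +32 =210
r48=110000 pc2: +4 =214
r49=110001 pc3: +8 =222
r50=110010 pc3: +8 =230
r51=110011 pc4: +16 =246
r52=110100 pc3: +8 =254
r53=110101 pc4: +16 =270
r54=110110 pc4: +16 =286
r55=110111 pc5: +32 =318
r56=111000 pc3: +8 =326
r57=111001 pc4: +16 =342
r58=111010 pc4: +16 =358
r59=111011 pc5: +32 =390
r60=111100 pc4: +16 =406
r61=111101 pc5: +32 =438
r62=111110 pc5: +32 =470
r63=111111 pc6: +64 =534
r64=1000000 pc1: +2 =536
r65=1000001 pc2: +4 =540
r66=1000010 pc2: +4 =544
r67=1000011 pc3: +8 =552
r68=1000100 pc2: +4 =556
r69=1000101 pc3: +8 =564
r70=1000110 pc3: +8 =572
r71=1000111 pc4: +16 =588
r72=1001000 pc2: +4 =592
r73=1001001 pc3: +8 =600
r74=1001010 pc3: +8 =608
r75=1001011 pc4: +16 =624
r76=1001100 pc3: +8 =632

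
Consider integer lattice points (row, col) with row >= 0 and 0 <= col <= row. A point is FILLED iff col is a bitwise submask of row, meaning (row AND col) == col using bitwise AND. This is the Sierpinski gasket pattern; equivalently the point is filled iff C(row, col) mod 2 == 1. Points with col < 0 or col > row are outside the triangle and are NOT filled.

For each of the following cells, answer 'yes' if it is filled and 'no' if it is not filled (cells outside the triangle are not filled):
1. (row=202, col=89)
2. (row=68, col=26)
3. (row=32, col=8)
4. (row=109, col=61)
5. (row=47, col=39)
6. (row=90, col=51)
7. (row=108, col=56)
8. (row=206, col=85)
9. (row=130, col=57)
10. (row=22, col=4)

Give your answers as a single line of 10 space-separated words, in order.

(202,89): row=0b11001010, col=0b1011001, row AND col = 0b1001000 = 72; 72 != 89 -> empty
(68,26): row=0b1000100, col=0b11010, row AND col = 0b0 = 0; 0 != 26 -> empty
(32,8): row=0b100000, col=0b1000, row AND col = 0b0 = 0; 0 != 8 -> empty
(109,61): row=0b1101101, col=0b111101, row AND col = 0b101101 = 45; 45 != 61 -> empty
(47,39): row=0b101111, col=0b100111, row AND col = 0b100111 = 39; 39 == 39 -> filled
(90,51): row=0b1011010, col=0b110011, row AND col = 0b10010 = 18; 18 != 51 -> empty
(108,56): row=0b1101100, col=0b111000, row AND col = 0b101000 = 40; 40 != 56 -> empty
(206,85): row=0b11001110, col=0b1010101, row AND col = 0b1000100 = 68; 68 != 85 -> empty
(130,57): row=0b10000010, col=0b111001, row AND col = 0b0 = 0; 0 != 57 -> empty
(22,4): row=0b10110, col=0b100, row AND col = 0b100 = 4; 4 == 4 -> filled

Answer: no no no no yes no no no no yes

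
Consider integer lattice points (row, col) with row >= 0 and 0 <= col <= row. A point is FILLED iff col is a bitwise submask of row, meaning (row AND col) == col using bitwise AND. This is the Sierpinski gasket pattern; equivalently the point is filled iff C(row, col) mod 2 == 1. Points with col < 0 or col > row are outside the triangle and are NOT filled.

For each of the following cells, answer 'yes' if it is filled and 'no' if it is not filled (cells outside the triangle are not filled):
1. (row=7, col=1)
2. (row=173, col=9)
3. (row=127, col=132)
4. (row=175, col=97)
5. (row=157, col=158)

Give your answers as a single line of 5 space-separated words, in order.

Answer: yes yes no no no

Derivation:
(7,1): row=0b111, col=0b1, row AND col = 0b1 = 1; 1 == 1 -> filled
(173,9): row=0b10101101, col=0b1001, row AND col = 0b1001 = 9; 9 == 9 -> filled
(127,132): col outside [0, 127] -> not filled
(175,97): row=0b10101111, col=0b1100001, row AND col = 0b100001 = 33; 33 != 97 -> empty
(157,158): col outside [0, 157] -> not filled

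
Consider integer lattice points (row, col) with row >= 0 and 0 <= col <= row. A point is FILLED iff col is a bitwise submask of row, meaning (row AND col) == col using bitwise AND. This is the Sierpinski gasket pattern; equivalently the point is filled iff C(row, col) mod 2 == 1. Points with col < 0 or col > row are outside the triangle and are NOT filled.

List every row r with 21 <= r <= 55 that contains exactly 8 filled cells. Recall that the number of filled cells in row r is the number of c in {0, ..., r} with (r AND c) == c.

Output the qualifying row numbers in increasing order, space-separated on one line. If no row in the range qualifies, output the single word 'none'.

Answer: 21 22 25 26 28 35 37 38 41 42 44 49 50 52

Derivation:
Row r has 2^popcount(r) filled cells, so we need popcount(r) = log2(8) = 3.
Scan r = 21..55 and keep those with exactly 3 one-bits:
r=21=10101 popcount=3 -> KEEP
r=22=10110 popcount=3 -> KEEP
r=23=10111 popcount=4 -> skip
r=24=11000 popcount=2 -> skip
r=25=11001 popcount=3 -> KEEP
r=26=11010 popcount=3 -> KEEP
r=27=11011 popcount=4 -> skip
r=28=11100 popcount=3 -> KEEP
r=29=11101 popcount=4 -> skip
r=30=11110 popcount=4 -> skip
r=31=11111 popcount=5 -> skip
r=32=100000 popcount=1 -> skip
r=33=100001 popcount=2 -> skip
r=34=100010 popcount=2 -> skip
r=35=100011 popcount=3 -> KEEP
r=36=100100 popcount=2 -> skip
r=37=100101 popcount=3 -> KEEP
r=38=100110 popcount=3 -> KEEP
r=39=100111 popcount=4 -> skip
r=40=101000 popcount=2 -> skip
r=41=101001 popcount=3 -> KEEP
r=42=101010 popcount=3 -> KEEP
r=43=101011 popcount=4 -> skip
r=44=101100 popcount=3 -> KEEP
r=45=101101 popcount=4 -> skip
r=46=101110 popcount=4 -> skip
r=47=101111 popcount=5 -> skip
r=48=110000 popcount=2 -> skip
r=49=110001 popcount=3 -> KEEP
r=50=110010 popcount=3 -> KEEP
r=51=110011 popcount=4 -> skip
r=52=110100 popcount=3 -> KEEP
r=53=110101 popcount=4 -> skip
r=54=110110 popcount=4 -> skip
r=55=110111 popcount=5 -> skip
Kept rows: 21 22 25 26 28 35 37 38 41 42 44 49 50 52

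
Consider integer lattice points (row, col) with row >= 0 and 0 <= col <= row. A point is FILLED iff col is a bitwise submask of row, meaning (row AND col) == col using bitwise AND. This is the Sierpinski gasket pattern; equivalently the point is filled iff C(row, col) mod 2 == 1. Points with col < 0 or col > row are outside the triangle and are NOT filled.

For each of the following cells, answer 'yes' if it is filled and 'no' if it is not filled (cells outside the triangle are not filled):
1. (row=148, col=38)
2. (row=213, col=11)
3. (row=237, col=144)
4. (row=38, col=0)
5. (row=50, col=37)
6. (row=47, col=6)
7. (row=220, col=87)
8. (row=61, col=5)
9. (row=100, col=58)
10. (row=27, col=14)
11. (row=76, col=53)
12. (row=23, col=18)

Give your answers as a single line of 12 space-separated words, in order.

(148,38): row=0b10010100, col=0b100110, row AND col = 0b100 = 4; 4 != 38 -> empty
(213,11): row=0b11010101, col=0b1011, row AND col = 0b1 = 1; 1 != 11 -> empty
(237,144): row=0b11101101, col=0b10010000, row AND col = 0b10000000 = 128; 128 != 144 -> empty
(38,0): row=0b100110, col=0b0, row AND col = 0b0 = 0; 0 == 0 -> filled
(50,37): row=0b110010, col=0b100101, row AND col = 0b100000 = 32; 32 != 37 -> empty
(47,6): row=0b101111, col=0b110, row AND col = 0b110 = 6; 6 == 6 -> filled
(220,87): row=0b11011100, col=0b1010111, row AND col = 0b1010100 = 84; 84 != 87 -> empty
(61,5): row=0b111101, col=0b101, row AND col = 0b101 = 5; 5 == 5 -> filled
(100,58): row=0b1100100, col=0b111010, row AND col = 0b100000 = 32; 32 != 58 -> empty
(27,14): row=0b11011, col=0b1110, row AND col = 0b1010 = 10; 10 != 14 -> empty
(76,53): row=0b1001100, col=0b110101, row AND col = 0b100 = 4; 4 != 53 -> empty
(23,18): row=0b10111, col=0b10010, row AND col = 0b10010 = 18; 18 == 18 -> filled

Answer: no no no yes no yes no yes no no no yes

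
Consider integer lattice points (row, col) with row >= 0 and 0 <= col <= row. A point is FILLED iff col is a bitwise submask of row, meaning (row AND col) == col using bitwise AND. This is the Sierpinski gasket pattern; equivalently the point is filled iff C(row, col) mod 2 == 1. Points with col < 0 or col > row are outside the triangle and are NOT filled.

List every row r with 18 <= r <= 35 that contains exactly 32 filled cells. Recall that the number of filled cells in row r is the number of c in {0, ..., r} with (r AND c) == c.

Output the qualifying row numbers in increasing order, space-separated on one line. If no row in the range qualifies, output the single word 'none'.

Row r has 2^popcount(r) filled cells, so we need popcount(r) = log2(32) = 5.
Scan r = 18..35 and keep those with exactly 5 one-bits:
r=18=10010 popcount=2 -> skip
r=19=10011 popcount=3 -> skip
r=20=10100 popcount=2 -> skip
r=21=10101 popcount=3 -> skip
r=22=10110 popcount=3 -> skip
r=23=10111 popcount=4 -> skip
r=24=11000 popcount=2 -> skip
r=25=11001 popcount=3 -> skip
r=26=11010 popcount=3 -> skip
r=27=11011 popcount=4 -> skip
r=28=11100 popcount=3 -> skip
r=29=11101 popcount=4 -> skip
r=30=11110 popcount=4 -> skip
r=31=11111 popcount=5 -> KEEP
r=32=100000 popcount=1 -> skip
r=33=100001 popcount=2 -> skip
r=34=100010 popcount=2 -> skip
r=35=100011 popcount=3 -> skip
Kept rows: 31

Answer: 31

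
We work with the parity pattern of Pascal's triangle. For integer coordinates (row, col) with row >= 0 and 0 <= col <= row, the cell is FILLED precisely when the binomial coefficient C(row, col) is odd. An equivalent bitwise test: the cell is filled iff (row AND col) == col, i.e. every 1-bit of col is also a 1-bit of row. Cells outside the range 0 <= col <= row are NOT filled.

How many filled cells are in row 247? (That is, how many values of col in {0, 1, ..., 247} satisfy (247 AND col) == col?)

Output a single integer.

247 in binary = 11110111
popcount(247) = number of 1-bits in 11110111 = 7
A col c satisfies (247 AND c) == c iff every set bit of c is also set in 247; each of the 7 set bits of 247 can independently be on or off in c.
count = 2^7 = 128

Answer: 128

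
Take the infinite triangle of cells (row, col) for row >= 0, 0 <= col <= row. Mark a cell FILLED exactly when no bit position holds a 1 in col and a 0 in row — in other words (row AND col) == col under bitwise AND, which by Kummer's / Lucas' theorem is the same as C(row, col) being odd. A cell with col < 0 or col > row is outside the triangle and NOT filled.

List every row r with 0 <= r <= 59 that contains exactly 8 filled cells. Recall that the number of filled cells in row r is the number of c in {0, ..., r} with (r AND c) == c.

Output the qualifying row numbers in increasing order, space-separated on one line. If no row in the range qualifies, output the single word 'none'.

Row r has 2^popcount(r) filled cells, so we need popcount(r) = log2(8) = 3.
Scan r = 0..59 and keep those with exactly 3 one-bits:
r=0=0 popcount=0 -> skip
r=1=1 popcount=1 -> skip
r=2=10 popcount=1 -> skip
r=3=11 popcount=2 -> skip
r=4=100 popcount=1 -> skip
r=5=101 popcount=2 -> skip
r=6=110 popcount=2 -> skip
r=7=111 popcount=3 -> KEEP
r=8=1000 popcount=1 -> skip
r=9=1001 popcount=2 -> skip
r=10=1010 popcount=2 -> skip
r=11=1011 popcount=3 -> KEEP
r=12=1100 popcount=2 -> skip
r=13=1101 popcount=3 -> KEEP
r=14=1110 popcount=3 -> KEEP
r=15=1111 popcount=4 -> skip
r=16=10000 popcount=1 -> skip
r=17=10001 popcount=2 -> skip
r=18=10010 popcount=2 -> skip
r=19=10011 popcount=3 -> KEEP
r=20=10100 popcount=2 -> skip
r=21=10101 popcount=3 -> KEEP
r=22=10110 popcount=3 -> KEEP
r=23=10111 popcount=4 -> skip
r=24=11000 popcount=2 -> skip
r=25=11001 popcount=3 -> KEEP
r=26=11010 popcount=3 -> KEEP
r=27=11011 popcount=4 -> skip
r=28=11100 popcount=3 -> KEEP
r=29=11101 popcount=4 -> skip
r=30=11110 popcount=4 -> skip
r=31=11111 popcount=5 -> skip
r=32=100000 popcount=1 -> skip
r=33=100001 popcount=2 -> skip
r=34=100010 popcount=2 -> skip
r=35=100011 popcount=3 -> KEEP
r=36=100100 popcount=2 -> skip
r=37=100101 popcount=3 -> KEEP
r=38=100110 popcount=3 -> KEEP
r=39=100111 popcount=4 -> skip
r=40=101000 popcount=2 -> skip
r=41=101001 popcount=3 -> KEEP
r=42=101010 popcount=3 -> KEEP
r=43=101011 popcount=4 -> skip
r=44=101100 popcount=3 -> KEEP
r=45=101101 popcount=4 -> skip
r=46=101110 popcount=4 -> skip
r=47=101111 popcount=5 -> skip
r=48=110000 popcount=2 -> skip
r=49=110001 popcount=3 -> KEEP
r=50=110010 popcount=3 -> KEEP
r=51=110011 popcount=4 -> skip
r=52=110100 popcount=3 -> KEEP
r=53=110101 popcount=4 -> skip
r=54=110110 popcount=4 -> skip
r=55=110111 popcount=5 -> skip
r=56=111000 popcount=3 -> KEEP
r=57=111001 popcount=4 -> skip
r=58=111010 popcount=4 -> skip
r=59=111011 popcount=5 -> skip
Kept rows: 7 11 13 14 19 21 22 25 26 28 35 37 38 41 42 44 49 50 52 56

Answer: 7 11 13 14 19 21 22 25 26 28 35 37 38 41 42 44 49 50 52 56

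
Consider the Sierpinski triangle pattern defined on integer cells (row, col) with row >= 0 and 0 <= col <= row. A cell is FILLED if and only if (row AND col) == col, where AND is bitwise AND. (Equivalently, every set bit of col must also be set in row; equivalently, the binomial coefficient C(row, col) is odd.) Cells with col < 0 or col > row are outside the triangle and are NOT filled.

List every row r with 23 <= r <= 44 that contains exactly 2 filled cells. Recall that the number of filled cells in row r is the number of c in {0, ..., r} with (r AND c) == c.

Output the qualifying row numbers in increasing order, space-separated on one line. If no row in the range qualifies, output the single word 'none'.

Row r has 2^popcount(r) filled cells, so we need popcount(r) = log2(2) = 1.
Scan r = 23..44 and keep those with exactly 1 one-bits:
r=23=10111 popcount=4 -> skip
r=24=11000 popcount=2 -> skip
r=25=11001 popcount=3 -> skip
r=26=11010 popcount=3 -> skip
r=27=11011 popcount=4 -> skip
r=28=11100 popcount=3 -> skip
r=29=11101 popcount=4 -> skip
r=30=11110 popcount=4 -> skip
r=31=11111 popcount=5 -> skip
r=32=100000 popcount=1 -> KEEP
r=33=100001 popcount=2 -> skip
r=34=100010 popcount=2 -> skip
r=35=100011 popcount=3 -> skip
r=36=100100 popcount=2 -> skip
r=37=100101 popcount=3 -> skip
r=38=100110 popcount=3 -> skip
r=39=100111 popcount=4 -> skip
r=40=101000 popcount=2 -> skip
r=41=101001 popcount=3 -> skip
r=42=101010 popcount=3 -> skip
r=43=101011 popcount=4 -> skip
r=44=101100 popcount=3 -> skip
Kept rows: 32

Answer: 32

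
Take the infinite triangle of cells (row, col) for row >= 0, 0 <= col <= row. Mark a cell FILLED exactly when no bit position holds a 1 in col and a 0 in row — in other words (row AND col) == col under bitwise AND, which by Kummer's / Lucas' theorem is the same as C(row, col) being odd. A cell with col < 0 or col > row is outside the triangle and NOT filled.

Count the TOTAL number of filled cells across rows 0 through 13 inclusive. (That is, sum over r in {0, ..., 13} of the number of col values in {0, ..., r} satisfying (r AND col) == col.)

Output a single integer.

r0=0 pc0: +1 =1
r1=1 pc1: +2 =3
r2=10 pc1: +2 =5
r3=11 pc2: +4 =9
r4=100 pc1: +2 =11
r5=101 pc2: +4 =15
r6=110 pc2: +4 =19
r7=111 pc3: +8 =27
r8=1000 pc1: +2 =29
r9=1001 pc2: +4 =33
r10=1010 pc2: +4 =37
r11=1011 pc3: +8 =45
r12=1100 pc2: +4 =49
r13=1101 pc3: +8 =57

Answer: 57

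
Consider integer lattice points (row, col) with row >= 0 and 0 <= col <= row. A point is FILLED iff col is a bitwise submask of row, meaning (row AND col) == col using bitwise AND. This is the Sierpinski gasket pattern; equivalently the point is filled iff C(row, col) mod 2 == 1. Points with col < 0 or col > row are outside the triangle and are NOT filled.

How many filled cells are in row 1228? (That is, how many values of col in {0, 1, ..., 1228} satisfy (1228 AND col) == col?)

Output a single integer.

Answer: 32

Derivation:
1228 in binary = 10011001100
popcount(1228) = number of 1-bits in 10011001100 = 5
A col c satisfies (1228 AND c) == c iff every set bit of c is also set in 1228; each of the 5 set bits of 1228 can independently be on or off in c.
count = 2^5 = 32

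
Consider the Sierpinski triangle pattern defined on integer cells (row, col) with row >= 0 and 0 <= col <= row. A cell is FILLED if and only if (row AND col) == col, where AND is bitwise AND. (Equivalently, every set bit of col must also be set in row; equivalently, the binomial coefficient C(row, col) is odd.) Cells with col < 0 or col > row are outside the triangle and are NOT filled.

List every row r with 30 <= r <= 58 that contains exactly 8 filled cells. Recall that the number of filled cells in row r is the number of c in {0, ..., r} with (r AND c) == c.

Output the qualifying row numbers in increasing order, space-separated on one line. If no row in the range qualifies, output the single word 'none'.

Row r has 2^popcount(r) filled cells, so we need popcount(r) = log2(8) = 3.
Scan r = 30..58 and keep those with exactly 3 one-bits:
r=30=11110 popcount=4 -> skip
r=31=11111 popcount=5 -> skip
r=32=100000 popcount=1 -> skip
r=33=100001 popcount=2 -> skip
r=34=100010 popcount=2 -> skip
r=35=100011 popcount=3 -> KEEP
r=36=100100 popcount=2 -> skip
r=37=100101 popcount=3 -> KEEP
r=38=100110 popcount=3 -> KEEP
r=39=100111 popcount=4 -> skip
r=40=101000 popcount=2 -> skip
r=41=101001 popcount=3 -> KEEP
r=42=101010 popcount=3 -> KEEP
r=43=101011 popcount=4 -> skip
r=44=101100 popcount=3 -> KEEP
r=45=101101 popcount=4 -> skip
r=46=101110 popcount=4 -> skip
r=47=101111 popcount=5 -> skip
r=48=110000 popcount=2 -> skip
r=49=110001 popcount=3 -> KEEP
r=50=110010 popcount=3 -> KEEP
r=51=110011 popcount=4 -> skip
r=52=110100 popcount=3 -> KEEP
r=53=110101 popcount=4 -> skip
r=54=110110 popcount=4 -> skip
r=55=110111 popcount=5 -> skip
r=56=111000 popcount=3 -> KEEP
r=57=111001 popcount=4 -> skip
r=58=111010 popcount=4 -> skip
Kept rows: 35 37 38 41 42 44 49 50 52 56

Answer: 35 37 38 41 42 44 49 50 52 56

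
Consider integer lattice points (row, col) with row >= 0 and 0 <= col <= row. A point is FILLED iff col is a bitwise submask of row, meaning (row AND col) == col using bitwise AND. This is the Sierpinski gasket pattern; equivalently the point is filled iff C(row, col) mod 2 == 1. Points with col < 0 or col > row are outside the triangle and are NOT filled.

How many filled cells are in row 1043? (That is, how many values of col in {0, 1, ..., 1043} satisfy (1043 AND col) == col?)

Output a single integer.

1043 in binary = 10000010011
popcount(1043) = number of 1-bits in 10000010011 = 4
A col c satisfies (1043 AND c) == c iff every set bit of c is also set in 1043; each of the 4 set bits of 1043 can independently be on or off in c.
count = 2^4 = 16

Answer: 16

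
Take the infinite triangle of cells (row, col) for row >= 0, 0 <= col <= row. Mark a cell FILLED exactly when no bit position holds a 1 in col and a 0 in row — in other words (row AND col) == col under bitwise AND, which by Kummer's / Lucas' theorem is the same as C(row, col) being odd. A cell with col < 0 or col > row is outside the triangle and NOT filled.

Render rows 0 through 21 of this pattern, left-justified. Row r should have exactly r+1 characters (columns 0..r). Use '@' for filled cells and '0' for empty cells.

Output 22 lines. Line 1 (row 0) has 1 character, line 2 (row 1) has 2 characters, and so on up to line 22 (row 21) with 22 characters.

r0=0: @
r1=1: @@
r2=10: @0@
r3=11: @@@@
r4=100: @000@
r5=101: @@00@@
r6=110: @0@0@0@
r7=111: @@@@@@@@
r8=1000: @0000000@
r9=1001: @@000000@@
r10=1010: @0@00000@0@
r11=1011: @@@@0000@@@@
r12=1100: @000@000@000@
r13=1101: @@00@@00@@00@@
r14=1110: @0@0@0@0@0@0@0@
r15=1111: @@@@@@@@@@@@@@@@
r16=10000: @000000000000000@
r17=10001: @@00000000000000@@
r18=10010: @0@0000000000000@0@
r19=10011: @@@@000000000000@@@@
r20=10100: @000@00000000000@000@
r21=10101: @@00@@0000000000@@00@@

Answer: @
@@
@0@
@@@@
@000@
@@00@@
@0@0@0@
@@@@@@@@
@0000000@
@@000000@@
@0@00000@0@
@@@@0000@@@@
@000@000@000@
@@00@@00@@00@@
@0@0@0@0@0@0@0@
@@@@@@@@@@@@@@@@
@000000000000000@
@@00000000000000@@
@0@0000000000000@0@
@@@@000000000000@@@@
@000@00000000000@000@
@@00@@0000000000@@00@@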